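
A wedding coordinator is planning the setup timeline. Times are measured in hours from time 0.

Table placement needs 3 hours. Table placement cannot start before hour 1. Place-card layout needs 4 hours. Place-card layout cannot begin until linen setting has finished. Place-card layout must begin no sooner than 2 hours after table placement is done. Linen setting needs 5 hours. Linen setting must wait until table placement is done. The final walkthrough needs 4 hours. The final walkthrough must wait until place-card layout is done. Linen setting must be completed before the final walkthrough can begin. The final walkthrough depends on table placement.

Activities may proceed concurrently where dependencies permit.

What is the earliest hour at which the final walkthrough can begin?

Table placement cannot begin until its own release at hour 1. It runs from hour 1 to 1 + 3 = hour 4.
Linen setting waits on table placement (finishes hour 4), so it starts at hour 4 and finishes at 4 + 5 = hour 9.
Place-card layout cannot start until linen setting (finishes hour 9); table placement (finishes hour 4, plus 2-hour gap → hour 6). The controlling bound is hour 9, so place-card layout finishes at 9 + 4 = hour 13.
The final walkthrough waits on place-card layout (finishes hour 13); linen setting (finishes hour 9); table placement (finishes hour 4). The latest of these is hour 13, which is the earliest the final walkthrough can start.

13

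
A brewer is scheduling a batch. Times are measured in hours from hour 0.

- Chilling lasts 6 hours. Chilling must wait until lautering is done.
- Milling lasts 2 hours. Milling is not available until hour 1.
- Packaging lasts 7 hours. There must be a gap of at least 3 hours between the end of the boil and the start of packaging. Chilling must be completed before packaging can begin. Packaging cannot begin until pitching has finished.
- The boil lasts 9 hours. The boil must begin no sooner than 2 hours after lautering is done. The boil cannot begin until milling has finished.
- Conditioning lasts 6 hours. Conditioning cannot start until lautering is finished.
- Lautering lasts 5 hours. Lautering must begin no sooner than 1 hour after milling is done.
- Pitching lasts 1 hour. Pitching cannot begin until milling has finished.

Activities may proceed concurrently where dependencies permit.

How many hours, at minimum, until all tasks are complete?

30

Milling cannot begin until its own release at hour 1. It runs from hour 1 to 1 + 2 = hour 3.
After milling (finishes hour 3), pitching can start at hour 3 and finishes at hour 4.
Lautering waits on milling (finishes hour 3, plus 1-hour gap → hour 4), so it starts at hour 4 and finishes at 4 + 5 = hour 9.
After lautering (finishes hour 9), conditioning can start at hour 9 and finishes at hour 15.
Chilling cannot begin until lautering (finishes hour 9). It runs from hour 9 to 9 + 6 = hour 15.
The boil needs all of lautering (finishes hour 9, plus 2-hour gap → hour 11); milling (finishes hour 3). That puts its earliest start at hour 11; it finishes at 11 + 9 = hour 20.
Packaging cannot start until the boil (finishes hour 20, plus 3-hour gap → hour 23); chilling (finishes hour 15); pitching (finishes hour 4). The controlling bound is hour 23, so packaging finishes at 23 + 7 = hour 30.
All tasks are finished once the last one completes. Finish times: Milling at 3, Lautering at 9, The boil at 20, Chilling at 15, Pitching at 4, Conditioning at 15, Packaging at 30. The latest is hour 30.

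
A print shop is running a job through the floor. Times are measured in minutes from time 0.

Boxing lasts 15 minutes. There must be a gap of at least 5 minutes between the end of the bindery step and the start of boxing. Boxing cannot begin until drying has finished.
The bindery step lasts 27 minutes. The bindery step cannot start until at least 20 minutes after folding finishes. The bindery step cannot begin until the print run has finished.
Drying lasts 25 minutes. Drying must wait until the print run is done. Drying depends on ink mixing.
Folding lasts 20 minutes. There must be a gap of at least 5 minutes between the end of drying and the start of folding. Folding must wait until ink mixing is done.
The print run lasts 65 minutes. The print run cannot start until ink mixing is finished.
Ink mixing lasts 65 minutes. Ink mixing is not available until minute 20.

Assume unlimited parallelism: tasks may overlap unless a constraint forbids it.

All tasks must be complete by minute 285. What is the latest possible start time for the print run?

Boxing has no dependents, so it just needs to finish by minute 285. Starting by 285 − 15 = minute 270 achieves that.
The bindery step has to be done before boxing (must start by minute 270, minus 5-minute gap → minute 265). That means finishing by minute 265, i.e. starting by 265 − 27 = minute 238.
Folding feeds into the bindery step (must start by minute 238, minus 20-minute gap → minute 218); so folding must finish by minute 218 and therefore start by minute 198.
Drying has several dependents: folding (must start by minute 198, minus 5-minute gap → minute 193); boxing (must start by minute 270). The earliest of those limits is minute 193, so drying must start by 193 − 25 = minute 168.
The print run feeds drying (must start by minute 168); the bindery step (must start by minute 238). Taking the minimum, the print run must finish by minute 168 and start by 168 − 65 = minute 103.

103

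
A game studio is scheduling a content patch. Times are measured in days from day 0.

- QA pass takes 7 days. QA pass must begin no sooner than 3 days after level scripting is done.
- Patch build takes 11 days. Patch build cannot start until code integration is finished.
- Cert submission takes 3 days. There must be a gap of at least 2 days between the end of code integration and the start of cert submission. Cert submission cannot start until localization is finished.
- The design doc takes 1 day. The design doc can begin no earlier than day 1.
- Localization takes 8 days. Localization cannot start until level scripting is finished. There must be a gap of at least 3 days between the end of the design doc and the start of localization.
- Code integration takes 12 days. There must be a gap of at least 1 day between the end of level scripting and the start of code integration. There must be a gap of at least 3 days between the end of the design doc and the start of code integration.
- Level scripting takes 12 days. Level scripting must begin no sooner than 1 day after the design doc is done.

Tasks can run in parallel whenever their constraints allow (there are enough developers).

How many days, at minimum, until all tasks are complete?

The design doc cannot begin until its own release at day 1. It runs from day 1 to 1 + 1 = day 2.
Level scripting cannot begin until the design doc (finishes day 2, plus 1-day gap → day 3). It runs from day 3 to 3 + 12 = day 15.
After level scripting (finishes day 15, plus 3-day gap → day 18), QA pass can start at day 18 and finishes at day 25.
Localization cannot start until level scripting (finishes day 15); the design doc (finishes day 2, plus 3-day gap → day 5). The controlling bound is day 15, so localization finishes at 15 + 8 = day 23.
Code integration has to wait for level scripting (finishes day 15, plus 1-day gap → day 16); the design doc (finishes day 2, plus 3-day gap → day 5). The latest of these is day 16, so code integration runs day 16 to 16 + 12 = day 28.
After code integration (finishes day 28), patch build can start at day 28 and finishes at day 39.
Cert submission cannot start until code integration (finishes day 28, plus 2-day gap → day 30); localization (finishes day 23). The controlling bound is day 30, so cert submission finishes at 30 + 3 = day 33.
All tasks are finished once the last one completes. Finish times: The design doc at 2, Level scripting at 15, Code integration at 28, Localization at 23, QA pass at 25, Cert submission at 33, Patch build at 39. The latest is day 39.

39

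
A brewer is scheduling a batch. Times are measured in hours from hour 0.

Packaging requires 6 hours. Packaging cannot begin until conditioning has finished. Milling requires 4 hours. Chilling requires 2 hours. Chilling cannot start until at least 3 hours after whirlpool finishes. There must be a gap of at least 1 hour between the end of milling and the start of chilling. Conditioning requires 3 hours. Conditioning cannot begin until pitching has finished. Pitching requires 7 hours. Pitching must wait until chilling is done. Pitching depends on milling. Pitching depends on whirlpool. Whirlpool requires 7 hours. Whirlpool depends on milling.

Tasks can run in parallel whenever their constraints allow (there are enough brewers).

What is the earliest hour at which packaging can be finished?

Milling has no prerequisites, so it starts at hour 0 and finishes at hour 4.
After milling (finishes hour 4), whirlpool can start at hour 4 and finishes at hour 11.
Chilling needs all of whirlpool (finishes hour 11, plus 3-hour gap → hour 14); milling (finishes hour 4, plus 1-hour gap → hour 5). That puts its earliest start at hour 14; it finishes at 14 + 2 = hour 16.
For pitching: chilling (finishes hour 16); milling (finishes hour 4); whirlpool (finishes hour 11). Taking the maximum gives a start of hour 16, and it finishes at 16 + 7 = hour 23.
After pitching (finishes hour 23), conditioning can start at hour 23 and finishes at hour 26.
Packaging waits on conditioning (finishes hour 26), so it starts at hour 26 and finishes at 26 + 6 = hour 32.

32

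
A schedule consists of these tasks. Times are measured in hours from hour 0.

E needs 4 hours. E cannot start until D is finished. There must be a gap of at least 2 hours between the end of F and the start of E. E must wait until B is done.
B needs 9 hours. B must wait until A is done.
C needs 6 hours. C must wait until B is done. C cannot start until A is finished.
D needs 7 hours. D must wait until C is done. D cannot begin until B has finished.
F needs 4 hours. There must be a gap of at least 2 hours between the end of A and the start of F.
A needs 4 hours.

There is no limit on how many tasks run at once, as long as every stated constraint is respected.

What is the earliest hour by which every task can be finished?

30

A has no prerequisites, so it starts at hour 0 and finishes at hour 4.
After A (finishes hour 4, plus 2-hour gap → hour 6), F can start at hour 6 and finishes at hour 10.
B cannot begin until A (finishes hour 4). It runs from hour 4 to 4 + 9 = hour 13.
C has to wait for B (finishes hour 13); A (finishes hour 4). The latest of these is hour 13, so C runs hour 13 to 13 + 6 = hour 19.
D needs all of C (finishes hour 19); B (finishes hour 13). That puts its earliest start at hour 19; it finishes at 19 + 7 = hour 26.
For E: D (finishes hour 26); F (finishes hour 10, plus 2-hour gap → hour 12); B (finishes hour 13). Taking the maximum gives a start of hour 26, and it finishes at 26 + 4 = hour 30.
All tasks are finished once the last one completes. Finish times: A at 4, B at 13, C at 19, D at 26, E at 30, F at 10. The latest is hour 30.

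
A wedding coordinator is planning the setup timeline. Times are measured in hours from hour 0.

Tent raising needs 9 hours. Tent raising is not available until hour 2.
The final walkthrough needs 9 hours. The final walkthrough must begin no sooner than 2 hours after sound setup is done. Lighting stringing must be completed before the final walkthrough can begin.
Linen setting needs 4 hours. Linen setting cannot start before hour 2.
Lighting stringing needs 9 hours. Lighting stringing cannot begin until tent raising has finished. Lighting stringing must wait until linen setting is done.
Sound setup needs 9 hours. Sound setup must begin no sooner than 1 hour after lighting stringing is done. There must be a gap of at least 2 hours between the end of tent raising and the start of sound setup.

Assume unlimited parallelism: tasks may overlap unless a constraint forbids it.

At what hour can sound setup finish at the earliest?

30

Linen setting waits on its own release at hour 2, so it starts at hour 2 and finishes at 2 + 4 = hour 6.
Tent raising waits on its own release at hour 2, so it starts at hour 2 and finishes at 2 + 9 = hour 11.
For lighting stringing: tent raising (finishes hour 11); linen setting (finishes hour 6). Taking the maximum gives a start of hour 11, and it finishes at 11 + 9 = hour 20.
Sound setup needs all of lighting stringing (finishes hour 20, plus 1-hour gap → hour 21); tent raising (finishes hour 11, plus 2-hour gap → hour 13). That puts its earliest start at hour 21; it finishes at 21 + 9 = hour 30.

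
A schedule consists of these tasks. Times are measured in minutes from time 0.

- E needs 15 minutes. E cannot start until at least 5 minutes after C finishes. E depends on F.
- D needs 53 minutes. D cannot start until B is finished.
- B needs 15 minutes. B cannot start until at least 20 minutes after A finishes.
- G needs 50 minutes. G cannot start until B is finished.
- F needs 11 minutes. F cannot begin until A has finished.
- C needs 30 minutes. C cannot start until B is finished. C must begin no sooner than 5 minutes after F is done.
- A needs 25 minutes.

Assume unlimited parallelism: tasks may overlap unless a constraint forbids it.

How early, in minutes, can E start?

A can start immediately at minute 0; it finishes at minute 25.
After A (finishes minute 25), F can start at minute 25 and finishes at minute 36.
B waits on A (finishes minute 25, plus 20-minute gap → minute 45), so it starts at minute 45 and finishes at 45 + 15 = minute 60.
For C: B (finishes minute 60); F (finishes minute 36, plus 5-minute gap → minute 41). Taking the maximum gives a start of minute 60, and it finishes at 60 + 30 = minute 90.
E waits on C (finishes minute 90, plus 5-minute gap → minute 95); F (finishes minute 36). The latest of these is minute 95, which is the earliest E can start.

95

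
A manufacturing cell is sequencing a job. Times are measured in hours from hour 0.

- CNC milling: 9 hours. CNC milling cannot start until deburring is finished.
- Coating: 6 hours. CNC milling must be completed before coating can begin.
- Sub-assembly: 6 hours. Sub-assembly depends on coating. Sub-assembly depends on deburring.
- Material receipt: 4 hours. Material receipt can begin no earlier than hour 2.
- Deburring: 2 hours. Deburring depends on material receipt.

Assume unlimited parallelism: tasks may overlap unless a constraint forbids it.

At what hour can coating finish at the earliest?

Material receipt waits on its own release at hour 2, so it starts at hour 2 and finishes at 2 + 4 = hour 6.
Deburring cannot begin until material receipt (finishes hour 6). It runs from hour 6 to 6 + 2 = hour 8.
CNC milling waits on deburring (finishes hour 8), so it starts at hour 8 and finishes at 8 + 9 = hour 17.
After CNC milling (finishes hour 17), coating can start at hour 17 and finishes at hour 23.

23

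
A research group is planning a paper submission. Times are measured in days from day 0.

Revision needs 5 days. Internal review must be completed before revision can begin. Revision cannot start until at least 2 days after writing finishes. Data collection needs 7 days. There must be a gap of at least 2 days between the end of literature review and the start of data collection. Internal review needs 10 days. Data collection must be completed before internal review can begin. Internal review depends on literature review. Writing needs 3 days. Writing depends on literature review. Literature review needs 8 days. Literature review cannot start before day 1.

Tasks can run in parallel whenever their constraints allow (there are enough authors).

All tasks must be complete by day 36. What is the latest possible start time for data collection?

14

Nothing follows revision; the deadline of day 36 is its only limit. It must start by 36 − 5 = day 31.
Internal review feeds into revision (must start by day 31); so internal review must finish by day 31 and therefore start by day 21.
Data collection feeds into internal review (must start by day 21); so data collection must finish by day 21 and therefore start by day 14.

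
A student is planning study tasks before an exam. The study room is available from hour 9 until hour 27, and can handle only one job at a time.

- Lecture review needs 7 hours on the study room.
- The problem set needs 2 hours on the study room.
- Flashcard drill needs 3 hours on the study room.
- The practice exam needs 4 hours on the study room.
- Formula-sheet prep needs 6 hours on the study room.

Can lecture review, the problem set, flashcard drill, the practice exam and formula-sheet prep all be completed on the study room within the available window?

The study room window is 27 − 9 = 18 hours.
Running back to back, the jobs need 7 + 2 + 3 + 4 + 6 = 22 hours on the study room.
Since 22 > 18, they cannot all fit.

No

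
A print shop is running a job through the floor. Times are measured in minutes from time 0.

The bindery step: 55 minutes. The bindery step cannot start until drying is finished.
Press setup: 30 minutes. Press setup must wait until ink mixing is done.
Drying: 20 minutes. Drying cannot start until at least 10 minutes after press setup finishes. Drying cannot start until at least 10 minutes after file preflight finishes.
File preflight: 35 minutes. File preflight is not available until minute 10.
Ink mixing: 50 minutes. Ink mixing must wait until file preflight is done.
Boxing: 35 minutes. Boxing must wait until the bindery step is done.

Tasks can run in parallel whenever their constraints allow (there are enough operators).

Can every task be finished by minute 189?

File preflight waits on its own release at minute 10, so it starts at minute 10 and finishes at 10 + 35 = minute 45.
After file preflight (finishes minute 45), ink mixing can start at minute 45 and finishes at minute 95.
Press setup cannot begin until ink mixing (finishes minute 95). It runs from minute 95 to 95 + 30 = minute 125.
Drying needs all of press setup (finishes minute 125, plus 10-minute gap → minute 135); file preflight (finishes minute 45, plus 10-minute gap → minute 55). That puts its earliest start at minute 135; it finishes at 135 + 20 = minute 155.
The bindery step cannot begin until drying (finishes minute 155). It runs from minute 155 to 155 + 55 = minute 210.
Boxing waits on the bindery step (finishes minute 210), so it starts at minute 210 and finishes at 210 + 35 = minute 245.
The earliest everything can be done is minute 245, which is after the deadline of 189, so it is not possible.

No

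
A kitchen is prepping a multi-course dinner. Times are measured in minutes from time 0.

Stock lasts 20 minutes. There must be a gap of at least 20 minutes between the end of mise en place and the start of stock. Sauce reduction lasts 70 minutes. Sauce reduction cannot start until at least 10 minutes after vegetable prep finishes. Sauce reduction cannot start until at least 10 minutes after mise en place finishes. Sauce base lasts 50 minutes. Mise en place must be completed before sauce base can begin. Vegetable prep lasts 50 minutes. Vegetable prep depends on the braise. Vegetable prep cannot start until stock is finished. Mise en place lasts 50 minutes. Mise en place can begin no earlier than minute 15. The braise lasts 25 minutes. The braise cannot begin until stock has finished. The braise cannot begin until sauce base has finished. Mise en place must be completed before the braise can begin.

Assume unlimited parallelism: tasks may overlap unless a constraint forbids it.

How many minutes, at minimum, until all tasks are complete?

Mise en place cannot begin until its own release at minute 15. It runs from minute 15 to 15 + 50 = minute 65.
Sauce base cannot begin until mise en place (finishes minute 65). It runs from minute 65 to 65 + 50 = minute 115.
Stock waits on mise en place (finishes minute 65, plus 20-minute gap → minute 85), so it starts at minute 85 and finishes at 85 + 20 = minute 105.
The braise needs all of stock (finishes minute 105); sauce base (finishes minute 115); mise en place (finishes minute 65). That puts its earliest start at minute 115; it finishes at 115 + 25 = minute 140.
Vegetable prep needs all of the braise (finishes minute 140); stock (finishes minute 105). That puts its earliest start at minute 140; it finishes at 140 + 50 = minute 190.
Sauce reduction needs all of vegetable prep (finishes minute 190, plus 10-minute gap → minute 200); mise en place (finishes minute 65, plus 10-minute gap → minute 75). That puts its earliest start at minute 200; it finishes at 200 + 70 = minute 270.
All tasks are finished once the last one completes. Finish times: Mise en place at 65, Stock at 105, Sauce base at 115, The braise at 140, Vegetable prep at 190, Sauce reduction at 270. The latest is minute 270.

270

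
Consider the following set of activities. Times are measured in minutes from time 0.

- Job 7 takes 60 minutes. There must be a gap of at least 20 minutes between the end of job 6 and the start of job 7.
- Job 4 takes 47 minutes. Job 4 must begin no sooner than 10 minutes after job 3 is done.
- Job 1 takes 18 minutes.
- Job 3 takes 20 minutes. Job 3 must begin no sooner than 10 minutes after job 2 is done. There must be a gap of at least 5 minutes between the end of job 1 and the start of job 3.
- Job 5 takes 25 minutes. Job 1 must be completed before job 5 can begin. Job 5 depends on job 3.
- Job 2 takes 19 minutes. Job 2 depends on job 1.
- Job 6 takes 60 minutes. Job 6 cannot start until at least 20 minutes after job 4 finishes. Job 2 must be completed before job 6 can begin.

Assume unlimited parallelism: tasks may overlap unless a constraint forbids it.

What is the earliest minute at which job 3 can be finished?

67

Job 1 can start immediately at minute 0; it finishes at minute 18.
Job 2 waits on job 1 (finishes minute 18), so it starts at minute 18 and finishes at 18 + 19 = minute 37.
Job 3 has to wait for job 2 (finishes minute 37, plus 10-minute gap → minute 47); job 1 (finishes minute 18, plus 5-minute gap → minute 23). The latest of these is minute 47, so job 3 runs minute 47 to 47 + 20 = minute 67.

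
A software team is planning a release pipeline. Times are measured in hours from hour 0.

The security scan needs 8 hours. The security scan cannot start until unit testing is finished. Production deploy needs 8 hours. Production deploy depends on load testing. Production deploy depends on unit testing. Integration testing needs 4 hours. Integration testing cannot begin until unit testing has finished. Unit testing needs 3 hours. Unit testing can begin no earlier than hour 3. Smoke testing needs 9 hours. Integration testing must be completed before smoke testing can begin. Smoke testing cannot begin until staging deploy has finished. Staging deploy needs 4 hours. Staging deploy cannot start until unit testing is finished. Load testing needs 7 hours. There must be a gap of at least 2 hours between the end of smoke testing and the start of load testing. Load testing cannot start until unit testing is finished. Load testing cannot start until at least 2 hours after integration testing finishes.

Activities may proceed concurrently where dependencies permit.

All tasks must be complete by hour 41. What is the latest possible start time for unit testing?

Production deploy must finish by hour 41; it takes 8 hours, so it must start by 41 − 8 = hour 33.
Since production deploy (must start by hour 33) depends on it, load testing must finish by hour 33. Backing off its 7-hour duration gives a latest start of hour 26.
Smoke testing has to be done before load testing (must start by hour 26, minus 2-hour gap → hour 24). That means finishing by hour 24, i.e. starting by 24 − 9 = hour 15.
For integration testing: smoke testing (must start by hour 15); load testing (must start by hour 26, minus 2-hour gap → hour 24). The most restrictive is hour 15; with a 4-hour duration, integration testing must start by hour 11.
The security scan has no dependents, so it just needs to finish by hour 41. Starting by 41 − 8 = hour 33 achieves that.
Staging deploy must finish before smoke testing (must start by hour 15). With a 4-hour duration, staging deploy must start by 15 − 4 = hour 11.
Unit testing must finish in time for integration testing (must start by hour 11); the security scan (must start by hour 33); staging deploy (must start by hour 11); load testing (must start by hour 26); production deploy (must start by hour 33). The tightest is hour 11, so unit testing must start by 11 − 3 = hour 8.

8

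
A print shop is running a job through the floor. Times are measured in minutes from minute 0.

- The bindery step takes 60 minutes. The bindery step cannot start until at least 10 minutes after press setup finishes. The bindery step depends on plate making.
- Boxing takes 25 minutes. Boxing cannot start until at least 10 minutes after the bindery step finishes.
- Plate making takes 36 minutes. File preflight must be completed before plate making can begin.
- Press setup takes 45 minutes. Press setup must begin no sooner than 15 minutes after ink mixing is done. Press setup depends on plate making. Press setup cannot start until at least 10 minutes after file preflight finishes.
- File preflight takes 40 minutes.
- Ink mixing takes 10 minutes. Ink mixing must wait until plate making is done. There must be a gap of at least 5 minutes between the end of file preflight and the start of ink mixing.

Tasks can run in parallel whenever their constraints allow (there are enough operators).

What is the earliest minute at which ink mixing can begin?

76

File preflight can start immediately at minute 0; it finishes at minute 40.
After file preflight (finishes minute 40), plate making can start at minute 40 and finishes at minute 76.
Ink mixing waits on plate making (finishes minute 76); file preflight (finishes minute 40, plus 5-minute gap → minute 45). The latest of these is minute 76, which is the earliest ink mixing can start.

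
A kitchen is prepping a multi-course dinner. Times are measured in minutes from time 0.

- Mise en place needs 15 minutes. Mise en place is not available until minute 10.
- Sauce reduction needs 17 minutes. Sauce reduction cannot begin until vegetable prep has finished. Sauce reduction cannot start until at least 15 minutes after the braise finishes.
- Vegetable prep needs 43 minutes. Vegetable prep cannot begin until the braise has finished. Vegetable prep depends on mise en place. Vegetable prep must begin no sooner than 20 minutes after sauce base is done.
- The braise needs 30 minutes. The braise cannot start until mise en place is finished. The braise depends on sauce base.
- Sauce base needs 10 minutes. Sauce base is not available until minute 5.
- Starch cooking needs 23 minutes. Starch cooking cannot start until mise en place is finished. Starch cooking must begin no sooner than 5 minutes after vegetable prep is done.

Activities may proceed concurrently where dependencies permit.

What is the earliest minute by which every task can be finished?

126

Sauce base waits on its own release at minute 5, so it starts at minute 5 and finishes at 5 + 10 = minute 15.
Mise en place cannot begin until its own release at minute 10. It runs from minute 10 to 10 + 15 = minute 25.
The braise has to wait for mise en place (finishes minute 25); sauce base (finishes minute 15). The latest of these is minute 25, so the braise runs minute 25 to 25 + 30 = minute 55.
Vegetable prep has to wait for the braise (finishes minute 55); mise en place (finishes minute 25); sauce base (finishes minute 15, plus 20-minute gap → minute 35). The latest of these is minute 55, so vegetable prep runs minute 55 to 55 + 43 = minute 98.
For starch cooking: mise en place (finishes minute 25); vegetable prep (finishes minute 98, plus 5-minute gap → minute 103). Taking the maximum gives a start of minute 103, and it finishes at 103 + 23 = minute 126.
For sauce reduction: vegetable prep (finishes minute 98); the braise (finishes minute 55, plus 15-minute gap → minute 70). Taking the maximum gives a start of minute 98, and it finishes at 98 + 17 = minute 115.
All tasks are finished once the last one completes. Finish times: Mise en place at 25, Sauce base at 15, The braise at 55, Vegetable prep at 98, Sauce reduction at 115, Starch cooking at 126. The latest is minute 126.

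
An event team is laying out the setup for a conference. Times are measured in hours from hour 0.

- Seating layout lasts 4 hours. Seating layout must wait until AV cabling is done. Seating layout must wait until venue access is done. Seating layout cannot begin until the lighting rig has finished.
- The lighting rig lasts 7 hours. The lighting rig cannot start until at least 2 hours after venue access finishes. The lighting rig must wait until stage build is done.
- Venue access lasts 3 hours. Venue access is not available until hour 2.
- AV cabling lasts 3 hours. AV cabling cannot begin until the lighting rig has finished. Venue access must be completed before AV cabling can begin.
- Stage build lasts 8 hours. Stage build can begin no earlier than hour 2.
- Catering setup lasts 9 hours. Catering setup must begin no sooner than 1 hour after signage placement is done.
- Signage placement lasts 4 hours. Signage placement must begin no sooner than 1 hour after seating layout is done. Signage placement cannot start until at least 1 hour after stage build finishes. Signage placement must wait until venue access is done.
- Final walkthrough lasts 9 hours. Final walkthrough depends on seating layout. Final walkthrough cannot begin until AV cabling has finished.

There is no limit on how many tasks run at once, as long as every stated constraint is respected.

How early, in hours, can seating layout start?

Stage build cannot begin until its own release at hour 2. It runs from hour 2 to 2 + 8 = hour 10.
After its own release at hour 2, venue access can start at hour 2 and finishes at hour 5.
The lighting rig cannot start until venue access (finishes hour 5, plus 2-hour gap → hour 7); stage build (finishes hour 10). The controlling bound is hour 10, so the lighting rig finishes at 10 + 7 = hour 17.
AV cabling needs all of the lighting rig (finishes hour 17); venue access (finishes hour 5). That puts its earliest start at hour 17; it finishes at 17 + 3 = hour 20.
Seating layout waits on AV cabling (finishes hour 20); venue access (finishes hour 5); the lighting rig (finishes hour 17). The latest of these is hour 20, which is the earliest seating layout can start.

20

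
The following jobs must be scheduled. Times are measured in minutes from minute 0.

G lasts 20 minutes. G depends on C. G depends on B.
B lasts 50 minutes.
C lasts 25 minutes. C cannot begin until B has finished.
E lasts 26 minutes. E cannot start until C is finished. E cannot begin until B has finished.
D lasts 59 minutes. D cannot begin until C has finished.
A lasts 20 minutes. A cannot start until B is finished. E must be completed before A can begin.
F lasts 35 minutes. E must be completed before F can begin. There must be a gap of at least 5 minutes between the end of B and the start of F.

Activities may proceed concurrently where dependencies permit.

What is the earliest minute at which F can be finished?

136

Nothing blocks B, so it runs from minute 0 to minute 50.
C cannot begin until B (finishes minute 50). It runs from minute 50 to 50 + 25 = minute 75.
E has to wait for C (finishes minute 75); B (finishes minute 50). The latest of these is minute 75, so E runs minute 75 to 75 + 26 = minute 101.
For F: E (finishes minute 101); B (finishes minute 50, plus 5-minute gap → minute 55). Taking the maximum gives a start of minute 101, and it finishes at 101 + 35 = minute 136.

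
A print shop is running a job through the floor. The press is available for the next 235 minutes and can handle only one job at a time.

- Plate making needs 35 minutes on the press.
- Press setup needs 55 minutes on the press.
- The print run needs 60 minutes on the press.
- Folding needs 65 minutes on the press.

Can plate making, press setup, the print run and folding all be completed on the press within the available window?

Running back to back, the jobs need 35 + 55 + 60 + 65 = 215 minutes on the press.
Since 215 ≤ 235, they fit within the window.

Yes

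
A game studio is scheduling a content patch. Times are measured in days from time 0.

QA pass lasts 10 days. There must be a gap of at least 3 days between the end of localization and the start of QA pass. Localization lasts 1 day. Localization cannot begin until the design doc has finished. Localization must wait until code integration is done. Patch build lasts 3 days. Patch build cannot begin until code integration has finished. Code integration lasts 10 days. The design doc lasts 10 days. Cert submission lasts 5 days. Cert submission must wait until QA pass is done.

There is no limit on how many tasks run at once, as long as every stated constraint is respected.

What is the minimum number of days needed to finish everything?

Nothing blocks code integration, so it runs from day 0 to day 10.
Patch build waits on code integration (finishes day 10), so it starts at day 10 and finishes at 10 + 3 = day 13.
Nothing blocks the design doc, so it runs from day 0 to day 10.
Localization needs all of the design doc (finishes day 10); code integration (finishes day 10). That puts its earliest start at day 10; it finishes at 10 + 1 = day 11.
QA pass cannot begin until localization (finishes day 11, plus 3-day gap → day 14). It runs from day 14 to 14 + 10 = day 24.
Cert submission cannot begin until QA pass (finishes day 24). It runs from day 24 to 24 + 5 = day 29.
All tasks are finished once the last one completes. Finish times: The design doc at 10, Code integration at 10, Localization at 11, QA pass at 24, Cert submission at 29, Patch build at 13. The latest is day 29.

29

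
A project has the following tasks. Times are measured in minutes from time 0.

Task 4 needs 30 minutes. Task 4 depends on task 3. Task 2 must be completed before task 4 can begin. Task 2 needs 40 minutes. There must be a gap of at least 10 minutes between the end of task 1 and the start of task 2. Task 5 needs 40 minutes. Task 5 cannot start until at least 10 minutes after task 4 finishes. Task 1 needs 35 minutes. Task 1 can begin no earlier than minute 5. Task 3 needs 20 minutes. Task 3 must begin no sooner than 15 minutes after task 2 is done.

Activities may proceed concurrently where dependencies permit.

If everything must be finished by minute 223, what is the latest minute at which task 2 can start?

68

Nothing follows task 5; the deadline of minute 223 is its only limit. It must start by 223 − 40 = minute 183.
Since task 5 (must start by minute 183, minus 10-minute gap → minute 173) depends on it, task 4 must finish by minute 173. Backing off its 30-minute duration gives a latest start of minute 143.
Task 3 has to be done before task 4 (must start by minute 143). That means finishing by minute 143, i.e. starting by 143 − 20 = minute 123.
For task 2: task 3 (must start by minute 123, minus 15-minute gap → minute 108); task 4 (must start by minute 143). The most restrictive is minute 108; with a 40-minute duration, task 2 must start by minute 68.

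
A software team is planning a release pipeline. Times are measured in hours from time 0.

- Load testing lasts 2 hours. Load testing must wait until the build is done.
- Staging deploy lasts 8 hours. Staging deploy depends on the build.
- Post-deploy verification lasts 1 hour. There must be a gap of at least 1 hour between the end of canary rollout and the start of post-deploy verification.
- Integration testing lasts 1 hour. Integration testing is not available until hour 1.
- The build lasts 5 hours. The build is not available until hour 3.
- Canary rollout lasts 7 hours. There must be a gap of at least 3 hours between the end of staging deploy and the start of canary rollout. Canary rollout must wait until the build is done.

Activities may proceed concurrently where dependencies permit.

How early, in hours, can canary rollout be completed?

The build cannot begin until its own release at hour 3. It runs from hour 3 to 3 + 5 = hour 8.
Staging deploy waits on the build (finishes hour 8), so it starts at hour 8 and finishes at 8 + 8 = hour 16.
Canary rollout needs all of staging deploy (finishes hour 16, plus 3-hour gap → hour 19); the build (finishes hour 8). That puts its earliest start at hour 19; it finishes at 19 + 7 = hour 26.

26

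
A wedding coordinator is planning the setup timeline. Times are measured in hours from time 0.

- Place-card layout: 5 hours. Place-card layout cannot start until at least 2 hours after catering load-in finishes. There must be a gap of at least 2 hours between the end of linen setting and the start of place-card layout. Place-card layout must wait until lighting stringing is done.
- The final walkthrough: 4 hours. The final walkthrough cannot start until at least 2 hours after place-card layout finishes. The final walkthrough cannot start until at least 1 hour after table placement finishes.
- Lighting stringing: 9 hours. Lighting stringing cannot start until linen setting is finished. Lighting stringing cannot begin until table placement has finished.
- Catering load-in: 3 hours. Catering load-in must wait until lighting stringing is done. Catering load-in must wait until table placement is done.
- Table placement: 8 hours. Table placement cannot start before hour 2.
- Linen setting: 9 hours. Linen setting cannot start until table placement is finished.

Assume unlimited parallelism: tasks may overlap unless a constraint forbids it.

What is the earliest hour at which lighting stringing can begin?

19

After its own release at hour 2, table placement can start at hour 2 and finishes at hour 10.
Linen setting waits on table placement (finishes hour 10), so it starts at hour 10 and finishes at 10 + 9 = hour 19.
Lighting stringing waits on linen setting (finishes hour 19); table placement (finishes hour 10). The latest of these is hour 19, which is the earliest lighting stringing can start.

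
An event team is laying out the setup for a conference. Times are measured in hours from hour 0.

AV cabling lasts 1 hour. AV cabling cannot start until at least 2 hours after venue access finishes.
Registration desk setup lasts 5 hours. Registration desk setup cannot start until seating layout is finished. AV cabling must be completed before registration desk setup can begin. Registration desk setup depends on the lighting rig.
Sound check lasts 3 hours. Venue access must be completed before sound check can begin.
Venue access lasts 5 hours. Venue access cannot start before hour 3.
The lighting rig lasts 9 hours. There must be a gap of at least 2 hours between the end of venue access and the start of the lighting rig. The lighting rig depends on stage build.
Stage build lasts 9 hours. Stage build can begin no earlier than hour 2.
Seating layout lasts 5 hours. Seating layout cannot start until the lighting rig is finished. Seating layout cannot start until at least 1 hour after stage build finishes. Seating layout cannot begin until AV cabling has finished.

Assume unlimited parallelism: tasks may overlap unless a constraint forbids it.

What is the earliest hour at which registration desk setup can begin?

After its own release at hour 2, stage build can start at hour 2 and finishes at hour 11.
After its own release at hour 3, venue access can start at hour 3 and finishes at hour 8.
After venue access (finishes hour 8, plus 2-hour gap → hour 10), AV cabling can start at hour 10 and finishes at hour 11.
The lighting rig needs all of venue access (finishes hour 8, plus 2-hour gap → hour 10); stage build (finishes hour 11). That puts its earliest start at hour 11; it finishes at 11 + 9 = hour 20.
Seating layout needs all of the lighting rig (finishes hour 20); stage build (finishes hour 11, plus 1-hour gap → hour 12); AV cabling (finishes hour 11). That puts its earliest start at hour 20; it finishes at 20 + 5 = hour 25.
Registration desk setup waits on seating layout (finishes hour 25); AV cabling (finishes hour 11); the lighting rig (finishes hour 20). The latest of these is hour 25, which is the earliest registration desk setup can start.

25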